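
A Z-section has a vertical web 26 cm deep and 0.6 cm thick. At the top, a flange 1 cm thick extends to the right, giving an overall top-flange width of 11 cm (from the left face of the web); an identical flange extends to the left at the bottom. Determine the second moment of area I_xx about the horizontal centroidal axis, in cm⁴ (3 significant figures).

Decompose the section into non-overlapping parts with the origin at the bottom-left of its bounding rectangle.
Web: 0.6 × 26, A = 15.6 cm², y = 13 cm, Ī = 878.8 cm⁴.
Top flange (beyond web): 10.4 × 1, A = 10.4 cm², y = 25.5 cm, Ī = 0.86667 cm⁴.
Bottom flange (beyond web): 10.4 × 1, A = 10.4 cm², y = 0.5 cm, Ī = 0.86667 cm⁴.
Centroid: ȳ = ΣA·y / ΣA = 13 cm.
Transfer each piece to the horizontal centroidal axis using Ī + A·d² with d = y − 13:
  web: d = 0 cm → contributes +878.8 cm⁴
  top flange (beyond web): d = 12.5 cm → contributes +1625.9 cm⁴
  bottom flange (beyond web): d = -12.5 cm → contributes +1625.9 cm⁴
Total I = 4130.5 cm⁴.

I_xx ≈ 4130 cm⁴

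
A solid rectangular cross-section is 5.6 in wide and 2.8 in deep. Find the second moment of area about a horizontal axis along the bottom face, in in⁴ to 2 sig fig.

I_base ≈ 41 in⁴

The section: 5.6 × 2.8, A = 15.68 in², y = 1.4 in, Ī = 10.24 in⁴.
Transfer it to the base of the section using Ī + A·d² with d = y − 0:
  the section: d = 1.4 in → contributes +40.98 in⁴
Total I = 40.98 in⁴.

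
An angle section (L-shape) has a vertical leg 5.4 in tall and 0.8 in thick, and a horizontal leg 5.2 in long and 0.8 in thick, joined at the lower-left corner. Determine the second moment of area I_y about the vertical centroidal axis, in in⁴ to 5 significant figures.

Treat the section as a set of non-overlapping primitives; coordinates are from the bounding-box lower-left.
Vertical leg: 0.8 × 5.4, A = 4.32 in², x = 0.4 in, Ī = 0.2304 in⁴.
Horizontal leg (remainder): 4.4 × 0.8, A = 3.52 in², x = 3 in, Ī = 5.678933 in⁴.
Centroid: x̄ = ΣA·x / ΣA = 1.567347 in.
Transfer each piece to the vertical centroidal axis using Ī + A·d² with d = x − 1.567347:
  vertical leg: d = -1.167347 in → contributes +6.117259 in⁴
  horizontal leg (remainder): d = 1.432653 in → contributes +12.90372 in⁴
Total I = 19.02097 in⁴.

I_y ≈ 19.021 in⁴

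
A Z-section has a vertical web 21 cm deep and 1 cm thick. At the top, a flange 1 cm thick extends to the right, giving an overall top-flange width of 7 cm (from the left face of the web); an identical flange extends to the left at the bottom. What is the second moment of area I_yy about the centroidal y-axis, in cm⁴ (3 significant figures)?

I_yy ≈ 185 cm⁴

Decompose the section into non-overlapping parts with the origin at the bottom-left of its bounding rectangle.
Web: 1 × 21, A = 21 cm², x = 6.5 cm, Ī = 1.75 cm⁴.
Top flange (beyond web): 6 × 1, A = 6 cm², x = 10 cm, Ī = 18 cm⁴.
Bottom flange (beyond web): 6 × 1, A = 6 cm², x = 3 cm, Ī = 18 cm⁴.
Centroid: x̄ = ΣA·x / ΣA = 6.5 cm.
Transfer each piece to the centroidal y-axis using Ī + A·d² with d = x − 6.5:
  web: d = 0 cm → contributes +1.75 cm⁴
  top flange (beyond web): d = 3.5 cm → contributes +91.5 cm⁴
  bottom flange (beyond web): d = -3.5 cm → contributes +91.5 cm⁴
Total I = 184.75 cm⁴.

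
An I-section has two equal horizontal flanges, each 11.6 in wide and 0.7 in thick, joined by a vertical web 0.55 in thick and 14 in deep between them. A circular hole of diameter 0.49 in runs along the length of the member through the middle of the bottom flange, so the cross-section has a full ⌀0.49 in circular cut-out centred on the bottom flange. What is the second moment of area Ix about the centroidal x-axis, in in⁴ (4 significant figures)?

Break the section into simple shapes (no overlaps), measuring from the bottom-left corner of the bounding box.
Bottom flange: 11.6 × 0.7, A = 8.12 in², y = 0.35 in, Ī = 0.331567 in⁴.
Web: 0.55 × 14, A = 7.7 in², y = 7.7 in, Ī = 125.767 in⁴.
Top flange: 11.6 × 0.7, A = 8.12 in², y = 15.05 in, Ī = 0.331567 in⁴.
Hole (subtracted): ⌀0.49, A = 0.188574 in², y = 0.35 in, Ī = 0.00282979 in⁴.
Centroid: ȳ = ΣA·y / ΣA = 7.75836 in.
Transfer each piece to the centroidal x-axis using Ī + A·d² with d = y − 7.75836:
  bottom flange: d = -7.40836 in → contributes +445.987 in⁴
  web: d = -0.0583552 in → contributes +125.793 in⁴
  top flange: d = 7.29164 in → contributes +432.056 in⁴
  hole: d = -7.40836 in → contributes −10.3525 in⁴
Total I = 993.484 in⁴.

Ix ≈ 993.5 in⁴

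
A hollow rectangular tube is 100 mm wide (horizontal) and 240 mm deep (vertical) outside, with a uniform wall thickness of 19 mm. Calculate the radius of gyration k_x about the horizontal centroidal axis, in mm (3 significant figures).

k_x ≈ 79.5 mm

Decompose the section into non-overlapping parts with the origin at the bottom-left of its bounding rectangle.
Outer rectangle: 100 × 240, A = 24 000 mm², y = 120 mm, Ī = 115 200 000 mm⁴.
Inner void (subtracted): 62 × 202, A = 12 524 mm², y = 120 mm, Ī = 42 585 775 mm⁴.
By symmetry the centroid is at mid-height, ȳ = 120 mm.
All pieces are centred on the horizontal centroidal axis, so I = ΣĪ (holes subtracted) = 72 614 225 mm⁴.
Radius of gyration: k = √(I/A) = √(72 614 225 / 11 476) = 79.545 mm.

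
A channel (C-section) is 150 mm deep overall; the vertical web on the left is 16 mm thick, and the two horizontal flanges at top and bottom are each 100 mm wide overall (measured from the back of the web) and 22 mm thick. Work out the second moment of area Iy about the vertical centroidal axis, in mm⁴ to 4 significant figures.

Break the section into simple shapes (no overlaps), measuring from the bottom-left corner of the bounding box.
Web: 16 × 150, A = 2 400 mm², x = 8 mm, Ī = 51 200 mm⁴.
Top flange (beyond web): 84 × 22, A = 1 848 mm², x = 58 mm, Ī = 1 086 624 mm⁴.
Bottom flange (beyond web): 84 × 22, A = 1 848 mm², x = 58 mm, Ī = 1 086 624 mm⁴.
Centroid: x̄ = ΣA·x / ΣA = 38.315 mm.
Transfer each piece to the vertical centroidal axis using Ī + A·d² with d = x − 38.315:
  web: d = -30.315 mm → contributes +2 256 792 mm⁴
  top flange (beyond web): d = 19.685 mm → contributes +1 802 725 mm⁴
  bottom flange (beyond web): d = 19.685 mm → contributes +1 802 725 mm⁴
Total I = 5 862 243 mm⁴.

Iy ≈ 5.862 × 10⁶ mm⁴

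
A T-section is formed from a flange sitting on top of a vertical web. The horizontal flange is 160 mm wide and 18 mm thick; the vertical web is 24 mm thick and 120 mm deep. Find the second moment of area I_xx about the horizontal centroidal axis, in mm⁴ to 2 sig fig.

I_xx ≈ 1.0 × 10⁷ mm⁴

Treat the section as a set of non-overlapping primitives; coordinates are from the bounding-box lower-left.
Flange: 160 × 18, A = 2 880 mm², y = 129 mm, Ī = 77 760 mm⁴.
Web: 24 × 120, A = 2 880 mm², y = 60 mm, Ī = 3 456 000 mm⁴.
Centroid: ȳ = ΣA·y / ΣA = 94.5 mm.
Transfer each piece to the horizontal centroidal axis using Ī + A·d² with d = y − 94.5:
  flange: d = 34.5 mm → contributes +3 505 680 mm⁴
  web: d = -34.5 mm → contributes +6 883 920 mm⁴
Total I = 10 389 600 mm⁴.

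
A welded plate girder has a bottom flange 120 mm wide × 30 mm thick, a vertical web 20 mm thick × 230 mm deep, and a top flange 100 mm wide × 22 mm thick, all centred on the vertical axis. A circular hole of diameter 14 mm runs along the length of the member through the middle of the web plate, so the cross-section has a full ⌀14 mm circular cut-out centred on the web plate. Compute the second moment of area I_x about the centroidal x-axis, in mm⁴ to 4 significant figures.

Break the section into simple shapes (no overlaps), measuring from the bottom-left corner of the bounding box.
Bottom plate: 120 × 30, A = 3 600 mm², y = 15 mm, Ī = 270 000 mm⁴.
Web plate: 20 × 230, A = 4 600 mm², y = 145 mm, Ī = 20 278 333 mm⁴.
Top plate: 100 × 22, A = 2 200 mm², y = 271 mm, Ī = 88733.3 mm⁴.
Hole (subtracted): ⌀14, A = 153.938 mm², y = 145 mm, Ī = 1885.74 mm⁴.
Centroid: ȳ = ΣA·y / ΣA = 126.378 mm.
Transfer each piece to the centroidal x-axis using Ī + A·d² with d = y − 126.378:
  bottom plate: d = -111.378 mm → contributes +44 928 381 mm⁴
  web plate: d = 18.6218 mm → contributes +21 873 480 mm⁴
  top plate: d = 144.622 mm → contributes +46 102 749 mm⁴
  hole: d = 18.6218 mm → contributes −55 267 mm⁴
Total I = 112 849 344 mm⁴.

I_x ≈ 1.128 × 10⁸ mm⁴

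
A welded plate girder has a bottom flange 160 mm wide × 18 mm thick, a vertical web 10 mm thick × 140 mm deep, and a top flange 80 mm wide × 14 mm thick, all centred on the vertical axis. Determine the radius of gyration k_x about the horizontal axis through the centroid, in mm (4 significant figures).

Treat the section as a set of non-overlapping primitives; coordinates are from the bounding-box lower-left.
Bottom plate: 160 × 18, A = 2 880 mm², y = 9 mm, Ī = 77 760 mm⁴.
Web plate: 10 × 140, A = 1 400 mm², y = 88 mm, Ī = 2 286 667 mm⁴.
Top plate: 80 × 14, A = 1 120 mm², y = 165 mm, Ī = 18293.3 mm⁴.
Centroid: ȳ = ΣA·y / ΣA = 61.837 mm.
Transfer each piece to the horizontal axis through the centroid using Ī + A·d² with d = y − 61.837:
  bottom plate: d = -52.837 mm → contributes +8 118 007 mm⁴
  web plate: d = 26.163 mm → contributes +3 244 968 mm⁴
  top plate: d = 103.163 mm → contributes +11 938 002 mm⁴
Total I = 23 300 977 mm⁴.
Radius of gyration: k = √(I/A) = √(23 300 977 / 5 400) = 65.6886 mm.

k_x ≈ 65.69 mm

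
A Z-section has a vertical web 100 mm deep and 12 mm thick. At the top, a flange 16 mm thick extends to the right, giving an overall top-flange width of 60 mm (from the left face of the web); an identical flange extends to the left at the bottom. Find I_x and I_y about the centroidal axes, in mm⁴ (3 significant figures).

Break the section into simple shapes (no overlaps), measuring from the bottom-left corner of the bounding box.
Web: 12 × 100, A = 1 200 mm², y = 50 mm, Ī = 1 000 000 mm⁴.
Top flange (beyond web): 48 × 16, A = 768 mm², y = 92 mm, Ī = 16 384 mm⁴.
Bottom flange (beyond web): 48 × 16, A = 768 mm², y = 8 mm, Ī = 16 384 mm⁴.
Centroid: ȳ = ΣA·y / ΣA = 50 mm.
Transfer each piece to the centroidal x-axis using Ī + A·d² with d = y − 50:
  web: d = 0 mm → contributes +1 000 000 mm⁴
  top flange (beyond web): d = 42 mm → contributes +1 371 136 mm⁴
  bottom flange (beyond web): d = -42 mm → contributes +1 371 136 mm⁴
Total I = 3 742 272 mm⁴.
For the y-axis: x̄ = 54 mm.
Repeating about the centroidal y-axis gives I_y = 1 691 712 mm⁴.

I_x ≈ 3.74 × 10⁶ mm⁴, I_y ≈ 1.69 × 10⁶ mm⁴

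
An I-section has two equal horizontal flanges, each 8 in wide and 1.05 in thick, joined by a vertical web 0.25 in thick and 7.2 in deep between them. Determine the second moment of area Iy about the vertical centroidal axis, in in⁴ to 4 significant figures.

Break the section into simple shapes (no overlaps), measuring from the bottom-left corner of the bounding box.
Bottom flange: 8 × 1.05, A = 8.4 in², x = 4 in, Ī = 44.8 in⁴.
Web: 0.25 × 7.2, A = 1.8 in², x = 4 in, Ī = 0.009375 in⁴.
Top flange: 8 × 1.05, A = 8.4 in², x = 4 in, Ī = 44.8 in⁴.
By symmetry the centroid is at mid-width, x̄ = 4 in.
All pieces are centred on the vertical centroidal axis, so I = ΣĪ = 89.6094 in⁴.

Iy ≈ 89.61 in⁴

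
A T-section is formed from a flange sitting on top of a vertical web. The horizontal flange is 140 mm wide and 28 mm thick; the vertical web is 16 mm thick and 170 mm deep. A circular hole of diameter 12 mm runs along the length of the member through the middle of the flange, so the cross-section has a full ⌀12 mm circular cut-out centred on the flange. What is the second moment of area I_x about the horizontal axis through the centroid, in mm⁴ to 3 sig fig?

I_x ≈ 2.24 × 10⁷ mm⁴

Decompose the section into non-overlapping parts with the origin at the bottom-left of its bounding rectangle.
Flange: 140 × 28, A = 3 920 mm², y = 184 mm, Ī = 256 107 mm⁴.
Web: 16 × 170, A = 2 720 mm², y = 85 mm, Ī = 6 550 667 mm⁴.
Hole (subtracted): ⌀12, A = 113.1 mm², y = 184 mm, Ī = 1017.9 mm⁴.
Centroid: ȳ = ΣA·y / ΣA = 142.74 mm.
Transfer each piece to the horizontal axis through the centroid using Ī + A·d² with d = y − 142.74:
  flange: d = 41.257 mm → contributes +6 928 475 mm⁴
  web: d = -57.743 mm → contributes +15 619 858 mm⁴
  hole: d = 41.257 mm → contributes −193 525 mm⁴
Total I = 22 354 808 mm⁴.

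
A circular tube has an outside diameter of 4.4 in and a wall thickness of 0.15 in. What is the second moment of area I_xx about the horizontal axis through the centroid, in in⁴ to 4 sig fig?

Split into non-overlapping primitives; take the origin at the lower-left of the bounding box.
Outer circle: ⌀4.4, A = 15.2053 in², y = 2.2 in, Ī = 18.3984 in⁴.
Bore (subtracted): ⌀4.1, A = 13.2025 in², y = 2.2 in, Ī = 13.8709 in⁴.
By symmetry the centroid is at mid-height, ȳ = 2.2 in.
All pieces are centred on the horizontal axis through the centroid, so I = ΣĪ (holes subtracted) = 4.5275 in⁴.

I_xx ≈ 4.528 in⁴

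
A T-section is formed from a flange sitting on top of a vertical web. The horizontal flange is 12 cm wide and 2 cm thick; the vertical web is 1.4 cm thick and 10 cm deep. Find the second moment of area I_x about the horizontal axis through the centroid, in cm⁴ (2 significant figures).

I_x ≈ 440 cm⁴

Break the section into simple shapes (no overlaps), measuring from the bottom-left corner of the bounding box.
Flange: 12 × 2, A = 24 cm², y = 11 cm, Ī = 8 cm⁴.
Web: 1.4 × 10, A = 14 cm², y = 5 cm, Ī = 116.7 cm⁴.
Centroid: ȳ = ΣA·y / ΣA = 8.789 cm.
Transfer each piece to the horizontal axis through the centroid using Ī + A·d² with d = y − 8.789:
  flange: d = 2.211 cm → contributes +125.3 cm⁴
  web: d = -3.789 cm → contributes +317.7 cm⁴
Total I = 443 cm⁴.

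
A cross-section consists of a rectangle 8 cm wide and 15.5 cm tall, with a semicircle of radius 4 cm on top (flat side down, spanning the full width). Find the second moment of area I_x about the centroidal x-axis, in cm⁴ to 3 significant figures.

Treat the section as a set of non-overlapping primitives; coordinates are from the bounding-box lower-left.
Rectangular body: 8 × 15.5, A = 124 cm², y = 7.75 cm, Ī = 2482.6 cm⁴.
Semicircular cap: semicircle r = 4, A = 25.133 cm², y = 17.198 cm, Ī = 28.098 cm⁴.
Centroid: ȳ = ΣA·y / ΣA = 9.3422 cm.
Transfer each piece to the centroidal x-axis using Ī + A·d² with d = y − 9.3422:
  rectangular body: d = -1.5922 cm → contributes +2796.9 cm⁴
  semicircular cap: d = 7.8555 cm → contributes +1 579 cm⁴
Total I = 4375.9 cm⁴.

I_x ≈ 4380 cm⁴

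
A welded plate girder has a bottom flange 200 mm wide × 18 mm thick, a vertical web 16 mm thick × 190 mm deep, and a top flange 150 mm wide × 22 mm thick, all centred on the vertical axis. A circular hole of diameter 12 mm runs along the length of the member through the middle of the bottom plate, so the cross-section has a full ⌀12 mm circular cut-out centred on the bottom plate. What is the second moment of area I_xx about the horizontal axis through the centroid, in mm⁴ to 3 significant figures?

Decompose the section into non-overlapping parts with the origin at the bottom-left of its bounding rectangle.
Bottom plate: 200 × 18, A = 3 600 mm², y = 9 mm, Ī = 97 200 mm⁴.
Web plate: 16 × 190, A = 3 040 mm², y = 113 mm, Ī = 9 145 333 mm⁴.
Top plate: 150 × 22, A = 3 300 mm², y = 219 mm, Ī = 133 100 mm⁴.
Hole (subtracted): ⌀12, A = 113.1 mm², y = 9 mm, Ī = 1017.9 mm⁴.
Centroid: ȳ = ΣA·y / ΣA = 111.69 mm.
Transfer each piece to the horizontal axis through the centroid using Ī + A·d² with d = y − 111.69:
  bottom plate: d = -102.69 mm → contributes +38 062 711 mm⁴
  web plate: d = 1.3064 mm → contributes +9 150 522 mm⁴
  top plate: d = 107.31 mm → contributes +38 131 490 mm⁴
  hole: d = -102.69 mm → contributes −1 193 740 mm⁴
Total I = 84 150 983 mm⁴.

I_xx ≈ 8.42 × 10⁷ mm⁴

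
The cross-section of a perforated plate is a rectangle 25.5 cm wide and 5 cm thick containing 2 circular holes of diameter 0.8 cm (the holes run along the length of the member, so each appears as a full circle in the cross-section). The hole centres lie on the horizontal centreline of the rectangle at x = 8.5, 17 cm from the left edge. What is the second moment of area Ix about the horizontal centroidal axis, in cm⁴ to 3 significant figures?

Ix ≈ 266 cm⁴

Break the section into simple shapes (no overlaps), measuring from the bottom-left corner of the bounding box.
Plate: 25.5 × 5, A = 127.5 cm², y = 2.5 cm, Ī = 265.63 cm⁴.
Hole 1 (subtracted): ⌀0.8, A = 0.50265 cm², y = 2.5 cm, Ī = 0.020106 cm⁴.
Hole 2 (subtracted): ⌀0.8, A = 0.50265 cm², y = 2.5 cm, Ī = 0.020106 cm⁴.
By symmetry the centroid is at mid-height, ȳ = 2.5 cm.
All pieces are centred on the horizontal centroidal axis, so I = ΣĪ (holes subtracted) = 265.58 cm⁴.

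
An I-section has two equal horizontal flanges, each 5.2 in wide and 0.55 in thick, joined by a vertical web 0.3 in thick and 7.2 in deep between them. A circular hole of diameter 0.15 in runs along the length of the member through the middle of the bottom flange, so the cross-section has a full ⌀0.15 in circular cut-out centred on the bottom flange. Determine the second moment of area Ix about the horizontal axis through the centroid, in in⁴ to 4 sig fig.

Ix ≈ 95.10 in⁴

Break the section into simple shapes (no overlaps), measuring from the bottom-left corner of the bounding box.
Bottom flange: 5.2 × 0.55, A = 2.86 in², y = 0.275 in, Ī = 0.0720958 in⁴.
Web: 0.3 × 7.2, A = 2.16 in², y = 4.15 in, Ī = 9.3312 in⁴.
Top flange: 5.2 × 0.55, A = 2.86 in², y = 8.025 in, Ī = 0.0720958 in⁴.
Hole (subtracted): ⌀0.15, A = 0.0176715 in², y = 0.275 in, Ī = 0.0000248505 in⁴.
Centroid: ȳ = ΣA·y / ΣA = 4.15871 in.
Transfer each piece to the horizontal axis through the centroid using Ī + A·d² with d = y − 4.15871:
  bottom flange: d = -3.88371 in → contributes +43.21 in⁴
  web: d = -0.00870949 in → contributes +9.33136 in⁴
  top flange: d = 3.86629 in → contributes +42.824 in⁴
  hole: d = -3.88371 in → contributes −0.266567 in⁴
Total I = 95.0988 in⁴.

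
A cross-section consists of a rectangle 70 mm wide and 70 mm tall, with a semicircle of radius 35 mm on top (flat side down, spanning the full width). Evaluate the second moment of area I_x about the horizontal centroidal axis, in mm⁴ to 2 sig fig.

I_x ≈ 5.6 × 10⁶ mm⁴

Break the section into simple shapes (no overlaps), measuring from the bottom-left corner of the bounding box.
Rectangular body: 70 × 70, A = 4 900 mm², y = 35 mm, Ī = 2 000 833 mm⁴.
Semicircular cap: semicircle r = 35, A = 1 924 mm², y = 84.85 mm, Ī = 164 704 mm⁴.
Centroid: ȳ = ΣA·y / ΣA = 49.06 mm.
Transfer each piece to the horizontal centroidal axis using Ī + A·d² with d = y − 49.06:
  rectangular body: d = -14.06 mm → contributes +2 969 132 mm⁴
  semicircular cap: d = 35.8 mm → contributes +2 630 456 mm⁴
Total I = 5 599 588 mm⁴.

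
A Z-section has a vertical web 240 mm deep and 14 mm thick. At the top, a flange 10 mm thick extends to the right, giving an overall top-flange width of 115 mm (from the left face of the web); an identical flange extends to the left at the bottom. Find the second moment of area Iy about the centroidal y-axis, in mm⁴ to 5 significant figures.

Iy ≈ 8.4507 × 10⁶ mm⁴

Split into non-overlapping primitives; take the origin at the lower-left of the bounding box.
Web: 14 × 240, A = 3 360 mm², x = 108 mm, Ī = 54 880 mm⁴.
Top flange (beyond web): 101 × 10, A = 1 010 mm², x = 165.5 mm, Ī = 858584.2 mm⁴.
Bottom flange (beyond web): 101 × 10, A = 1 010 mm², x = 50.5 mm, Ī = 858584.2 mm⁴.
Centroid: x̄ = ΣA·x / ΣA = 108 mm.
Transfer each piece to the centroidal y-axis using Ī + A·d² with d = x − 108:
  web: d = 0 mm → contributes +54 880 mm⁴
  top flange (beyond web): d = 57.5 mm → contributes +4 197 897 mm⁴
  bottom flange (beyond web): d = -57.5 mm → contributes +4 197 897 mm⁴
Total I = 8 450 673 mm⁴.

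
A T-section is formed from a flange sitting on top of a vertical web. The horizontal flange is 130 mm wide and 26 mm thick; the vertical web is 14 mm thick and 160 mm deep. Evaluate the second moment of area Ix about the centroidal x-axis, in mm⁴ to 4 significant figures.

Ix ≈ 1.662 × 10⁷ mm⁴

Split into non-overlapping primitives; take the origin at the lower-left of the bounding box.
Flange: 130 × 26, A = 3 380 mm², y = 173 mm, Ī = 190 407 mm⁴.
Web: 14 × 160, A = 2 240 mm², y = 80 mm, Ī = 4 778 667 mm⁴.
Centroid: ȳ = ΣA·y / ΣA = 135.932 mm.
Transfer each piece to the centroidal x-axis using Ī + A·d² with d = y − 135.932:
  flange: d = 37.0676 mm → contributes +4 834 554 mm⁴
  web: d = -55.9324 mm → contributes +11 786 353 mm⁴
Total I = 16 620 908 mm⁴.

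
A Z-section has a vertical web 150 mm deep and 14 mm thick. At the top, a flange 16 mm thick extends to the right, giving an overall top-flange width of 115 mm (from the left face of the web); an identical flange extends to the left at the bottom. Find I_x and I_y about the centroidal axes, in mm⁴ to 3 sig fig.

I_x ≈ 1.85 × 10⁷ mm⁴, I_y ≈ 1.35 × 10⁷ mm⁴

Break the section into simple shapes (no overlaps), measuring from the bottom-left corner of the bounding box.
Web: 14 × 150, A = 2 100 mm², y = 75 mm, Ī = 3 937 500 mm⁴.
Top flange (beyond web): 101 × 16, A = 1 616 mm², y = 142 mm, Ī = 34 475 mm⁴.
Bottom flange (beyond web): 101 × 16, A = 1 616 mm², y = 8 mm, Ī = 34 475 mm⁴.
Centroid: ȳ = ΣA·y / ΣA = 75 mm.
Transfer each piece to the centroidal x-axis using Ī + A·d² with d = y − 75:
  web: d = 0 mm → contributes +3 937 500 mm⁴
  top flange (beyond web): d = 67 mm → contributes +7 288 699 mm⁴
  bottom flange (beyond web): d = -67 mm → contributes +7 288 699 mm⁴
Total I = 18 514 897 mm⁴.
For the y-axis: x̄ = 108 mm.
Repeating about the centroidal y-axis gives I_y = 13 467 569 mm⁴.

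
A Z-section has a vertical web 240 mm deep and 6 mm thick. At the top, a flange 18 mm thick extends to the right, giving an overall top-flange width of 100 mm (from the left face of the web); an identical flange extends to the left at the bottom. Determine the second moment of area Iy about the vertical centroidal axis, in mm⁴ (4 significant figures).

Iy ≈ 1.096 × 10⁷ mm⁴

Split into non-overlapping primitives; take the origin at the lower-left of the bounding box.
Web: 6 × 240, A = 1 440 mm², x = 97 mm, Ī = 4 320 mm⁴.
Top flange (beyond web): 94 × 18, A = 1 692 mm², x = 147 mm, Ī = 1 245 876 mm⁴.
Bottom flange (beyond web): 94 × 18, A = 1 692 mm², x = 47 mm, Ī = 1 245 876 mm⁴.
Centroid: x̄ = ΣA·x / ΣA = 97 mm.
Transfer each piece to the vertical centroidal axis using Ī + A·d² with d = x − 97:
  web: d = 0 mm → contributes +4 320 mm⁴
  top flange (beyond web): d = 50 mm → contributes +5 475 876 mm⁴
  bottom flange (beyond web): d = -50 mm → contributes +5 475 876 mm⁴
Total I = 10 956 072 mm⁴.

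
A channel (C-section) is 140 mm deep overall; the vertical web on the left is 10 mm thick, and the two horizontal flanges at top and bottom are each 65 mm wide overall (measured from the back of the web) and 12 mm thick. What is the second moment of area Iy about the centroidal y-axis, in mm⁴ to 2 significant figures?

Decompose the section into non-overlapping parts with the origin at the bottom-left of its bounding rectangle.
Web: 10 × 140, A = 1 400 mm², x = 5 mm, Ī = 11 667 mm⁴.
Top flange (beyond web): 55 × 12, A = 660 mm², x = 37.5 mm, Ī = 166 375 mm⁴.
Bottom flange (beyond web): 55 × 12, A = 660 mm², x = 37.5 mm, Ī = 166 375 mm⁴.
Centroid: x̄ = ΣA·x / ΣA = 20.77 mm.
Transfer each piece to the centroidal y-axis using Ī + A·d² with d = x − 20.77:
  web: d = -15.77 mm → contributes +359 928 mm⁴
  top flange (beyond web): d = 16.73 mm → contributes +351 059 mm⁴
  bottom flange (beyond web): d = 16.73 mm → contributes +351 059 mm⁴
Total I = 1 062 045 mm⁴.

Iy ≈ 1.1 × 10⁶ mm⁴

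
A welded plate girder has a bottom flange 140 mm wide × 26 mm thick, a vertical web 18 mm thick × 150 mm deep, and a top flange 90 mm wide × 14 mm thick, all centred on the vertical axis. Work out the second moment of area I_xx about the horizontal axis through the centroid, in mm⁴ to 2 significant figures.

Treat the section as a set of non-overlapping primitives; coordinates are from the bounding-box lower-left.
Bottom plate: 140 × 26, A = 3 640 mm², y = 13 mm, Ī = 205 053 mm⁴.
Web plate: 18 × 150, A = 2 700 mm², y = 101 mm, Ī = 5 062 500 mm⁴.
Top plate: 90 × 14, A = 1 260 mm², y = 183 mm, Ī = 20 580 mm⁴.
Centroid: ȳ = ΣA·y / ΣA = 72.45 mm.
Transfer each piece to the horizontal axis through the centroid using Ī + A·d² with d = y − 72.45:
  bottom plate: d = -59.45 mm → contributes +13 068 776 mm⁴
  web plate: d = 28.55 mm → contributes +7 263 682 mm⁴
  top plate: d = 110.6 mm → contributes +15 420 154 mm⁴
Total I = 35 752 612 mm⁴.

I_xx ≈ 3.6 × 10⁷ mm⁴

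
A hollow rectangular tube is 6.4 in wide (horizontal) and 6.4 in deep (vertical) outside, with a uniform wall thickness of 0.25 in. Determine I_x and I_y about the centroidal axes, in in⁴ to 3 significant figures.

Break the section into simple shapes (no overlaps), measuring from the bottom-left corner of the bounding box.
Outer rectangle: 6.4 × 6.4, A = 40.96 in², y = 3.2 in, Ī = 139.81 in⁴.
Inner void (subtracted): 5.9 × 5.9, A = 34.81 in², y = 3.2 in, Ī = 100.98 in⁴.
By symmetry the centroid is at mid-height, ȳ = 3.2 in.
All pieces are centred on the centroidal x-axis, so I = ΣĪ (holes subtracted) = 38.832 in⁴.
Repeating about the centroidal y-axis gives I_y = 38.832 in⁴.

I_x ≈ 38.8 in⁴, I_y ≈ 38.8 in⁴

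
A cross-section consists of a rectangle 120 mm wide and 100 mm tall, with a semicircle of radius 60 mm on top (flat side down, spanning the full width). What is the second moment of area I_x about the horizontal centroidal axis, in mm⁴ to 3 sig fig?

Treat the section as a set of non-overlapping primitives; coordinates are from the bounding-box lower-left.
Rectangular body: 120 × 100, A = 12 000 mm², y = 50 mm, Ī = 10 000 000 mm⁴.
Semicircular cap: semicircle r = 60, A = 5654.9 mm², y = 125.46 mm, Ī = 1 422 450 mm⁴.
Centroid: ȳ = ΣA·y / ΣA = 74.171 mm.
Transfer each piece to the horizontal centroidal axis using Ī + A·d² with d = y − 74.171:
  rectangular body: d = -24.171 mm → contributes +17 011 095 mm⁴
  semicircular cap: d = 51.293 mm → contributes +16 300 456 mm⁴
Total I = 33 311 551 mm⁴.

I_x ≈ 3.33 × 10⁷ mm⁴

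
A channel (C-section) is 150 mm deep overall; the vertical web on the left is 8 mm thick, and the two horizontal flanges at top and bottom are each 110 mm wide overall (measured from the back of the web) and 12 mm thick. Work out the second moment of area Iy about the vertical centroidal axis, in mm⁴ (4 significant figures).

Iy ≈ 4.565 × 10⁶ mm⁴

Split into non-overlapping primitives; take the origin at the lower-left of the bounding box.
Web: 8 × 150, A = 1 200 mm², x = 4 mm, Ī = 6 400 mm⁴.
Top flange (beyond web): 102 × 12, A = 1 224 mm², x = 59 mm, Ī = 1 061 208 mm⁴.
Bottom flange (beyond web): 102 × 12, A = 1 224 mm², x = 59 mm, Ī = 1 061 208 mm⁴.
Centroid: x̄ = ΣA·x / ΣA = 40.9079 mm.
Transfer each piece to the vertical centroidal axis using Ī + A·d² with d = x − 40.9079:
  web: d = -36.9079 mm → contributes +1 641 031 mm⁴
  top flange (beyond web): d = 18.0921 mm → contributes +1 461 853 mm⁴
  bottom flange (beyond web): d = 18.0921 mm → contributes +1 461 853 mm⁴
Total I = 4 564 737 mm⁴.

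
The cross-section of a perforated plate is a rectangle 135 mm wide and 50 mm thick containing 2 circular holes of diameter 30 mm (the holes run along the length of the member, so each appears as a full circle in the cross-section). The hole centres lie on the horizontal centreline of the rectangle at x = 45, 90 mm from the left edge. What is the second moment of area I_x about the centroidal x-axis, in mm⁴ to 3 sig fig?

Break the section into simple shapes (no overlaps), measuring from the bottom-left corner of the bounding box.
Plate: 135 × 50, A = 6 750 mm², y = 25 mm, Ī = 1 406 250 mm⁴.
Hole 1 (subtracted): ⌀30, A = 706.86 mm², y = 25 mm, Ī = 39 761 mm⁴.
Hole 2 (subtracted): ⌀30, A = 706.86 mm², y = 25 mm, Ī = 39 761 mm⁴.
By symmetry the centroid is at mid-height, ȳ = 25 mm.
All pieces are centred on the centroidal x-axis, so I = ΣĪ (holes subtracted) = 1 326 728 mm⁴.

I_x ≈ 1.33 × 10⁶ mm⁴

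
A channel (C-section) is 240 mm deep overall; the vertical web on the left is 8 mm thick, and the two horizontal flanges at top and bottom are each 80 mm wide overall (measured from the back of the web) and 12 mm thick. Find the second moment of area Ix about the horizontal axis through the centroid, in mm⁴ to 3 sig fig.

Decompose the section into non-overlapping parts with the origin at the bottom-left of its bounding rectangle.
Web: 8 × 240, A = 1 920 mm², y = 120 mm, Ī = 9 216 000 mm⁴.
Top flange (beyond web): 72 × 12, A = 864 mm², y = 234 mm, Ī = 10 368 mm⁴.
Bottom flange (beyond web): 72 × 12, A = 864 mm², y = 6 mm, Ī = 10 368 mm⁴.
By symmetry the centroid is at mid-height, ȳ = 120 mm.
Transfer each piece to the horizontal axis through the centroid using Ī + A·d² with d = y − 120:
  web: d = 0 mm → contributes +9 216 000 mm⁴
  top flange (beyond web): d = 114 mm → contributes +11 238 912 mm⁴
  bottom flange (beyond web): d = -114 mm → contributes +11 238 912 mm⁴
Total I = 31 693 824 mm⁴.

Ix ≈ 3.17 × 10⁷ mm⁴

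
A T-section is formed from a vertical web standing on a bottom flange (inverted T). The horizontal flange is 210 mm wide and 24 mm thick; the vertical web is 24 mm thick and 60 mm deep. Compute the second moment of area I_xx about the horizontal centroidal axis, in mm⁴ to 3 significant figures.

Decompose the section into non-overlapping parts with the origin at the bottom-left of its bounding rectangle.
Flange: 210 × 24, A = 5 040 mm², y = 12 mm, Ī = 241 920 mm⁴.
Web: 24 × 60, A = 1 440 mm², y = 54 mm, Ī = 432 000 mm⁴.
Centroid: ȳ = ΣA·y / ΣA = 21.333 mm.
Transfer each piece to the horizontal centroidal axis using Ī + A·d² with d = y − 21.333:
  flange: d = -9.3333 mm → contributes +680 960 mm⁴
  web: d = 32.667 mm → contributes +1 968 640 mm⁴
Total I = 2 649 600 mm⁴.

I_xx ≈ 2.65 × 10⁶ mm⁴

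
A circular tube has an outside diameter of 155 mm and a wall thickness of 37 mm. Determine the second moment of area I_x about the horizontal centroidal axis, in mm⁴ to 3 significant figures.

I_x ≈ 2.62 × 10⁷ mm⁴

Split into non-overlapping primitives; take the origin at the lower-left of the bounding box.
Outer circle: ⌀155, A = 18 869 mm², y = 77.5 mm, Ī = 28 333 269 mm⁴.
Bore (subtracted): ⌀81, A = 5 153 mm², y = 77.5 mm, Ī = 2 113 051 mm⁴.
By symmetry the centroid is at mid-height, ȳ = 77.5 mm.
All pieces are centred on the horizontal centroidal axis, so I = ΣĪ (holes subtracted) = 26 220 218 mm⁴.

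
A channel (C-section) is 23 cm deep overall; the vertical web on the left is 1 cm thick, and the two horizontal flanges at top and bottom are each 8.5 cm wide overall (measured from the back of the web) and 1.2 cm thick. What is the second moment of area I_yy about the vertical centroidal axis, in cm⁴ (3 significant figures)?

I_yy ≈ 269 cm⁴

Split into non-overlapping primitives; take the origin at the lower-left of the bounding box.
Web: 1 × 23, A = 23 cm², x = 0.5 cm, Ī = 1.9167 cm⁴.
Top flange (beyond web): 7.5 × 1.2, A = 9 cm², x = 4.75 cm, Ī = 42.188 cm⁴.
Bottom flange (beyond web): 7.5 × 1.2, A = 9 cm², x = 4.75 cm, Ī = 42.188 cm⁴.
Centroid: x̄ = ΣA·x / ΣA = 2.3659 cm.
Transfer each piece to the vertical centroidal axis using Ī + A·d² with d = x − 2.3659:
  web: d = -1.8659 cm → contributes +81.989 cm⁴
  top flange (beyond web): d = 2.3841 cm → contributes +93.345 cm⁴
  bottom flange (beyond web): d = 2.3841 cm → contributes +93.345 cm⁴
Total I = 268.68 cm⁴.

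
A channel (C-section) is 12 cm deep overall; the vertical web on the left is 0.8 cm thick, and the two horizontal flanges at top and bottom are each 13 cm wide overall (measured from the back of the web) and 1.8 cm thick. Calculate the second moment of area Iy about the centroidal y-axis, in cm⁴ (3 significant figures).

Iy ≈ 878 cm⁴

Split into non-overlapping primitives; take the origin at the lower-left of the bounding box.
Web: 0.8 × 12, A = 9.6 cm², x = 0.4 cm, Ī = 0.512 cm⁴.
Top flange (beyond web): 12.2 × 1.8, A = 21.96 cm², x = 6.9 cm, Ī = 272.38 cm⁴.
Bottom flange (beyond web): 12.2 × 1.8, A = 21.96 cm², x = 6.9 cm, Ī = 272.38 cm⁴.
Centroid: x̄ = ΣA·x / ΣA = 5.7341 cm.
Transfer each piece to the centroidal y-axis using Ī + A·d² with d = x − 5.7341:
  web: d = -5.3341 cm → contributes +273.66 cm⁴
  top flange (beyond web): d = 1.1659 cm → contributes +302.23 cm⁴
  bottom flange (beyond web): d = 1.1659 cm → contributes +302.23 cm⁴
Total I = 878.11 cm⁴.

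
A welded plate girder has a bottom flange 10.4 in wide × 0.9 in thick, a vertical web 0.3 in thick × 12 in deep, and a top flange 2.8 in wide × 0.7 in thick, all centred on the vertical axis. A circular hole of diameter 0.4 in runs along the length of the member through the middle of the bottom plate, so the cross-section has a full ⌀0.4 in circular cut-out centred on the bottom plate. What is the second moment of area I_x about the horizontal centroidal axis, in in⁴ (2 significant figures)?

Break the section into simple shapes (no overlaps), measuring from the bottom-left corner of the bounding box.
Bottom plate: 10.4 × 0.9, A = 9.36 in², y = 0.45 in, Ī = 0.6318 in⁴.
Web plate: 0.3 × 12, A = 3.6 in², y = 6.9 in, Ī = 43.2 in⁴.
Top plate: 2.8 × 0.7, A = 1.96 in², y = 13.25 in, Ī = 0.08003 in⁴.
Hole (subtracted): ⌀0.4, A = 0.1257 in², y = 0.45 in, Ī = 0.001257 in⁴.
Centroid: ȳ = ΣA·y / ΣA = 3.715 in.
Transfer each piece to the horizontal centroidal axis using Ī + A·d² with d = y − 3.715:
  bottom plate: d = -3.265 in → contributes +100.4 in⁴
  web plate: d = 3.185 in → contributes +79.71 in⁴
  top plate: d = 9.535 in → contributes +178.3 in⁴
  hole: d = -3.265 in → contributes −1.341 in⁴
Total I = 357.1 in⁴.

I_x ≈ 360 in⁴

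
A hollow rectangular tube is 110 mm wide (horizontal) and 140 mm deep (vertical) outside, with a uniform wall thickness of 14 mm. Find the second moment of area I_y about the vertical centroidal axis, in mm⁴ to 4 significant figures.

I_y ≈ 1.038 × 10⁷ mm⁴

Break the section into simple shapes (no overlaps), measuring from the bottom-left corner of the bounding box.
Outer rectangle: 110 × 140, A = 15 400 mm², x = 55 mm, Ī = 15 528 333 mm⁴.
Inner void (subtracted): 82 × 112, A = 9 184 mm², x = 55 mm, Ī = 5 146 101 mm⁴.
By symmetry the centroid is at mid-width, x̄ = 55 mm.
All pieces are centred on the vertical centroidal axis, so I = ΣĪ (holes subtracted) = 10 382 232 mm⁴.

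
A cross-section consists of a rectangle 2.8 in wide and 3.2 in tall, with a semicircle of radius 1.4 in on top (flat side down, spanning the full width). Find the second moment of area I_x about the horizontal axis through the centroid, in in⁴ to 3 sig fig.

I_x ≈ 19.1 in⁴

Treat the section as a set of non-overlapping primitives; coordinates are from the bounding-box lower-left.
Rectangular body: 2.8 × 3.2, A = 8.96 in², y = 1.6 in, Ī = 7.6459 in⁴.
Semicircular cap: semicircle r = 1.4, A = 3.0788 in², y = 3.7942 in, Ī = 0.42164 in⁴.
Centroid: ȳ = ΣA·y / ΣA = 2.1611 in.
Transfer each piece to the horizontal axis through the centroid using Ī + A·d² with d = y − 2.1611:
  rectangular body: d = -0.56113 in → contributes +10.467 in⁴
  semicircular cap: d = 1.633 in → contributes +8.6322 in⁴
Total I = 19.099 in⁴.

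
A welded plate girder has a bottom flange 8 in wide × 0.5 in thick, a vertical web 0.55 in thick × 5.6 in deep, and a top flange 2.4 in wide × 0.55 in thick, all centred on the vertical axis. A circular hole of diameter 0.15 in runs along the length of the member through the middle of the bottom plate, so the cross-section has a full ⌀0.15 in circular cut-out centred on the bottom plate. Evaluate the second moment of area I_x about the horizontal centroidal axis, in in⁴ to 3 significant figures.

Break the section into simple shapes (no overlaps), measuring from the bottom-left corner of the bounding box.
Bottom plate: 8 × 0.5, A = 4 in², y = 0.25 in, Ī = 0.083333 in⁴.
Web plate: 0.55 × 5.6, A = 3.08 in², y = 3.3 in, Ī = 8.0491 in⁴.
Top plate: 2.4 × 0.55, A = 1.32 in², y = 6.375 in, Ī = 0.033275 in⁴.
Hole (subtracted): ⌀0.15, A = 0.017671 in², y = 0.25 in, Ī = 0.00002485 in⁴.
Centroid: ȳ = ΣA·y / ΣA = 2.3352 in.
Transfer each piece to the horizontal centroidal axis using Ī + A·d² with d = y − 2.3352:
  bottom plate: d = -2.0852 in → contributes +17.476 in⁴
  web plate: d = 0.96478 in → contributes +10.916 in⁴
  top plate: d = 4.0398 in → contributes +21.575 in⁴
  hole: d = -2.0852 in → contributes −0.076863 in⁴
Total I = 49.89 in⁴.

I_x ≈ 49.9 in⁴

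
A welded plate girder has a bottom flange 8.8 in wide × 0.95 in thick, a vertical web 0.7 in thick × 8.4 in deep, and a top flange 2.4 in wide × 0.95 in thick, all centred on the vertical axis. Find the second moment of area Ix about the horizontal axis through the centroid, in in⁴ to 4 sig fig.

Ix ≈ 219.0 in⁴

Break the section into simple shapes (no overlaps), measuring from the bottom-left corner of the bounding box.
Bottom plate: 8.8 × 0.95, A = 8.36 in², y = 0.475 in, Ī = 0.628742 in⁴.
Web plate: 0.7 × 8.4, A = 5.88 in², y = 5.15 in, Ī = 34.5744 in⁴.
Top plate: 2.4 × 0.95, A = 2.28 in², y = 9.825 in, Ī = 0.171475 in⁴.
Centroid: ȳ = ΣA·y / ΣA = 3.42942 in.
Transfer each piece to the horizontal axis through the centroid using Ī + A·d² with d = y − 3.42942:
  bottom plate: d = -2.95442 in → contributes +73.5998 in⁴
  web plate: d = 1.72058 in → contributes +51.9815 in⁴
  top plate: d = 6.39558 in → contributes +93.4314 in⁴
Total I = 219.013 in⁴.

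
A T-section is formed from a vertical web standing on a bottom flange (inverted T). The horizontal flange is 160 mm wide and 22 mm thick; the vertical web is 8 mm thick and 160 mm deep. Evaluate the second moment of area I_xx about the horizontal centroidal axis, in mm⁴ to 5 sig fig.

I_xx ≈ 1.0646 × 10⁷ mm⁴

Decompose the section into non-overlapping parts with the origin at the bottom-left of its bounding rectangle.
Flange: 160 × 22, A = 3 520 mm², y = 11 mm, Ī = 141973.3 mm⁴.
Web: 8 × 160, A = 1 280 mm², y = 102 mm, Ī = 2 730 667 mm⁴.
Centroid: ȳ = ΣA·y / ΣA = 35.26667 mm.
Transfer each piece to the horizontal centroidal axis using Ī + A·d² with d = y − 35.26667:
  flange: d = -24.26667 mm → contributes +2 214 800 mm⁴
  web: d = 66.73333 mm → contributes +8 430 939 mm⁴
Total I = 10 645 739 mm⁴.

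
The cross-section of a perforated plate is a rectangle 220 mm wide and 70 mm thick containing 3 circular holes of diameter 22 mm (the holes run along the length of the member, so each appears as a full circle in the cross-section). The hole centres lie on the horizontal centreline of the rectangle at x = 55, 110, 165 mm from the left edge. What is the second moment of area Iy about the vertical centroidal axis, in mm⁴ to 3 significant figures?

Split into non-overlapping primitives; take the origin at the lower-left of the bounding box.
Plate: 220 × 70, A = 15 400 mm², x = 110 mm, Ī = 62 113 333 mm⁴.
Hole 1 (subtracted): ⌀22, A = 380.13 mm², x = 55 mm, Ī = 11 499 mm⁴.
Hole 2 (subtracted): ⌀22, A = 380.13 mm², x = 110 mm, Ī = 11 499 mm⁴.
Hole 3 (subtracted): ⌀22, A = 380.13 mm², x = 165 mm, Ī = 11 499 mm⁴.
By symmetry the centroid is at mid-width, x̄ = 110 mm.
Transfer each piece to the vertical centroidal axis using Ī + A·d² with d = x − 110:
  plate: d = 0 mm → contributes +62 113 333 mm⁴
  hole 1: d = -55 mm → contributes −1 161 400 mm⁴
  hole 2: d = 0 mm → contributes −11 499 mm⁴
  hole 3: d = 55 mm → contributes −1 161 400 mm⁴
Total I = 59 779 033 mm⁴.

Iy ≈ 5.98 × 10⁷ mm⁴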